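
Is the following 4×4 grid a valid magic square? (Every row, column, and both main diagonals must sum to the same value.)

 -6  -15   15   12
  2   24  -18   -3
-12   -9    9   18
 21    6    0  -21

Row 1: -6 + (-15) + 15 + 12 = 6.
Row 2: 2 + 24 + (-18) + (-3) = 5.
Row 3: -12 + (-9) + 9 + 18 = 6.
Row 4: 21 + 6 + 0 + (-21) = 6.
Column 1: -6 + 2 + (-12) + 21 = 5.
Column 2: -15 + 24 + (-9) + 6 = 6.
Column 3: 15 + (-18) + 9 + 0 = 6.
Column 4: 12 + (-3) + 18 + (-21) = 6.
Main diagonal: -6 + 24 + 9 + (-21) = 6.
Anti-diagonal: 12 + (-18) + (-9) + 21 = 6.

No — row 1 sums to 6 but row 2 sums to 5.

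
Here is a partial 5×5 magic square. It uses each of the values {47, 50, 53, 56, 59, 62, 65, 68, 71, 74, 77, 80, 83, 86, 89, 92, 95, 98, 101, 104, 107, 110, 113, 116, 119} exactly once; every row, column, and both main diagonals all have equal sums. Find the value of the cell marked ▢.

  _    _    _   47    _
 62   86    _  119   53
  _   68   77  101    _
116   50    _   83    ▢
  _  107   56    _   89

The 25 entries sum to 2075, so each line sums to 2075/5 = 415.
Row 2 must total 415; the given cells sum to 320, so (2,3) = 95.
Column 2: 86 + 68 + 50 + 107 + ? = 415, so (1,2) = 104.
Column 4 must total 415; the given cells sum to 350, so (5,4) = 65.
The remaining cell in main diagonal is (1,1) = 415 − 335 = 80.
From row 5, 415 − (107 + 56 + 65 + 89) gives (5,1) = 98.
Column 1 must total 415; the given cells sum to 356, so (3,1) = 59.
From anti-diagonal, 415 − (119 + 77 + 50 + 98) gives (1,5) = 71.
Using row 1: 80 + 104 + 47 + 71 + ? → (1,3) = 415 − 302 = 113.
Row 3 must total 415; the given cells sum to 305, so (3,5) = 110.
Column 3 needs 415; the known cells sum to 341, so (4,3) = 74.
The remaining cell in column 5 is (4,5) = 415 − 323 = 92.

92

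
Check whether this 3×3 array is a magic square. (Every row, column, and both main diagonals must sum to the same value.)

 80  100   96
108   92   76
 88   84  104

Row 1: 80 + 100 + 96 = 276.
Row 2: 108 + 92 + 76 = 276.
Row 3: 88 + 84 + 104 = 276.
Column 1: 80 + 108 + 88 = 276.
Column 2: 100 + 92 + 84 = 276.
Column 3: 96 + 76 + 104 = 276.
Main diagonal: 80 + 92 + 104 = 276.
Anti-diagonal: 96 + 92 + 88 = 276.
All lines sum to 276.

Yes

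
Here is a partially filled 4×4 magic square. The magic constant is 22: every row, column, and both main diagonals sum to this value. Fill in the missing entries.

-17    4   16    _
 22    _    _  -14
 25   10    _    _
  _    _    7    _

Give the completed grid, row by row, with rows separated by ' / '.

-17 4 16 19 / 22 13 1 -14 / 25 10 -2 -11 / -8 -5 7 28

Using row 1: -17 + 4 + 16 + ? → (1,4) = 22 − 3 = 19.
Column 1 must total 22; the given cells sum to 30, so (4,1) = -8.
The remaining cell in anti-diagonal is (2,3) = 22 − 21 = 1.
Row 2 must total 22; the given cells sum to 9, so (2,2) = 13.
Column 2 must total 22; the given cells sum to 27, so (4,2) = -5.
Column 3 must total 22; the given cells sum to 24, so (3,3) = -2.
The remaining cell in main diagonal is (4,4) = 22 − (-6) = 28.
The remaining cell in row 3 is (3,4) = 22 − 33 = -11.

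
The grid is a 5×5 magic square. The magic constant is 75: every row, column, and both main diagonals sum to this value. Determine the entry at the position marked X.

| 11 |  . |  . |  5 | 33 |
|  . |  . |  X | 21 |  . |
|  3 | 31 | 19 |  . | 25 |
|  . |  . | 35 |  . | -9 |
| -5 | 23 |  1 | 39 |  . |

-7

Row 3 must total 75; the given cells sum to 78, so (3,4) = -3.
From row 5, 75 − (-5 + 23 + 1 + 39) gives (5,5) = 17.
Column 4 must total 75; the given cells sum to 62, so (4,4) = 13.
Using column 5: 33 + 25 + (-9) + 17 + ? → (2,5) = 75 − 66 = 9.
Main diagonal needs 75; the known cells sum to 60, so (2,2) = 15.
Anti-diagonal needs 75; the known cells sum to 68, so (4,2) = 7.
The remaining cell in row 4 is (4,1) = 75 − 46 = 29.
Column 1 needs 75; the known cells sum to 38, so (2,1) = 37.
Using column 2: 15 + 31 + 7 + 23 + ? → (1,2) = 75 − 76 = -1.
Row 1 must total 75; the given cells sum to 48, so (1,3) = 27.
Using row 2: 37 + 15 + 21 + 9 + ? → (2,3) = 75 − 82 = -7.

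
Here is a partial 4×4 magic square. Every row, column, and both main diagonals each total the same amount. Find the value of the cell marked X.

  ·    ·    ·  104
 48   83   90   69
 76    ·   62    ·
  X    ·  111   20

Row 2 is complete and sums to 290; that is the magic constant.
Column 3 must total 290; the given cells sum to 263, so (1,3) = 27.
Column 4 must total 290; the given cells sum to 193, so (3,4) = 97.
The remaining cell in main diagonal is (1,1) = 290 − 165 = 125.
Row 1 must total 290; the given cells sum to 256, so (1,2) = 34.
Row 3 must total 290; the given cells sum to 235, so (3,2) = 55.
Column 1: 125 + 48 + 76 + ? = 290, so (4,1) = 41.

41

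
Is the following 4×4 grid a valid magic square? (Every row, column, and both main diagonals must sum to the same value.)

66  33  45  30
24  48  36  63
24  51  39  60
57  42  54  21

Row 1: 66 + 33 + 45 + 30 = 174.
Row 2: 24 + 48 + 36 + 63 = 171.
Row 3: 24 + 51 + 39 + 60 = 174.
Row 4: 57 + 42 + 54 + 21 = 174.
Column 1: 66 + 24 + 24 + 57 = 171.
Column 2: 33 + 48 + 51 + 42 = 174.
Column 3: 45 + 36 + 39 + 54 = 174.
Column 4: 30 + 63 + 60 + 21 = 174.
Main diagonal: 66 + 48 + 39 + 21 = 174.
Anti-diagonal: 30 + 36 + 51 + 57 = 174.

No — row 4 sums to 174 but column 1 sums to 171.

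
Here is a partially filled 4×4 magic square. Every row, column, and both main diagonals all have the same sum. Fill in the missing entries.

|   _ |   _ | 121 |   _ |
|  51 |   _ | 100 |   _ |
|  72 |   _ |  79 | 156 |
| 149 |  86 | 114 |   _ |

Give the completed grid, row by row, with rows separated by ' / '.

142 93 121 58 / 51 128 100 135 / 72 107 79 156 / 149 86 114 65

Column 3 is already complete: 121 + 100 + 79 + 114 = 414, so that is the magic constant.
Using row 3: 72 + 79 + 156 + ? → (3,2) = 414 − 307 = 107.
Row 4 must total 414; the given cells sum to 349, so (4,4) = 65.
From column 1, 414 − (51 + 72 + 149) gives (1,1) = 142.
Main diagonal needs 414; the known cells sum to 286, so (2,2) = 128.
Anti-diagonal: 100 + 107 + 149 + ? = 414, so (1,4) = 58.
Row 1 needs 414; the known cells sum to 321, so (1,2) = 93.
Row 2: 51 + 128 + 100 + ? = 414, so (2,4) = 135.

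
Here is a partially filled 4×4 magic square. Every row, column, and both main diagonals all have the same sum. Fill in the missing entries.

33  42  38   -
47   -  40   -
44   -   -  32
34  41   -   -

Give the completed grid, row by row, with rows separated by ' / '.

Column 1 is already complete: 33 + 47 + 44 + 34 = 158, so that is the magic constant.
Row 1 must total 158; the given cells sum to 113, so (1,4) = 45.
Anti-diagonal needs 158; the known cells sum to 119, so (3,2) = 39.
Row 3: 44 + 39 + 32 + ? = 158, so (3,3) = 43.
Column 2 must total 158; the given cells sum to 122, so (2,2) = 36.
Column 3: 38 + 40 + 43 + ? = 158, so (4,3) = 37.
The remaining cell in main diagonal is (4,4) = 158 − 112 = 46.
Row 2 must total 158; the given cells sum to 123, so (2,4) = 35.

33 42 38 45 / 47 36 40 35 / 44 39 43 32 / 34 41 37 46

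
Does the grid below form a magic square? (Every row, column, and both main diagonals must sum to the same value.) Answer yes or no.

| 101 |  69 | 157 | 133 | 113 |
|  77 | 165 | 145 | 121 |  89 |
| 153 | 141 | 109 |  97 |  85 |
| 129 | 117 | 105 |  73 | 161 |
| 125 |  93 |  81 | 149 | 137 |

Row 1: 101 + 69 + 157 + 133 + 113 = 573.
Row 2: 77 + 165 + 145 + 121 + 89 = 597.
Row 3: 153 + 141 + 109 + 97 + 85 = 585.
Row 4: 129 + 117 + 105 + 73 + 161 = 585.
Row 5: 125 + 93 + 81 + 149 + 137 = 585.
Column 1: 101 + 77 + 153 + 129 + 125 = 585.
Column 2: 69 + 165 + 141 + 117 + 93 = 585.
Column 3: 157 + 145 + 109 + 105 + 81 = 597.
Column 4: 133 + 121 + 97 + 73 + 149 = 573.
Column 5: 113 + 89 + 85 + 161 + 137 = 585.
Main diagonal: 101 + 165 + 109 + 73 + 137 = 585.
Anti-diagonal: 113 + 121 + 109 + 117 + 125 = 585.

No — row 1 sums to 573 but column 5 sums to 585.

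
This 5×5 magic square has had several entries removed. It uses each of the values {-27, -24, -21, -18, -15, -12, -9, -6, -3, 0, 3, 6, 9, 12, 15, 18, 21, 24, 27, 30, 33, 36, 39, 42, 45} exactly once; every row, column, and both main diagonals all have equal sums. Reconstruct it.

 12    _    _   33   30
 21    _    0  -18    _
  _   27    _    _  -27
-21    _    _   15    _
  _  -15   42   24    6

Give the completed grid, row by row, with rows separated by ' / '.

The 25 entries sum to 225, so each line sums to 225/5 = 45.
The remaining cell in row 5 is (5,1) = 45 − 57 = -12.
Column 1 needs 45; the known cells sum to 0, so (3,1) = 45.
Column 4 must total 45; the given cells sum to 54, so (3,4) = -9.
The remaining cell in row 3 is (3,3) = 45 − 36 = 9.
Main diagonal needs 45; the known cells sum to 42, so (2,2) = 3.
Anti-diagonal: 30 + (-18) + 9 + (-12) + ? = 45, so (4,2) = 36.
Row 2: 21 + 3 + 0 + (-18) + ? = 45, so (2,5) = 39.
The remaining cell in column 2 is (1,2) = 45 − 51 = -6.
Column 5: 30 + 39 + (-27) + 6 + ? = 45, so (4,5) = -3.
Row 1 needs 45; the known cells sum to 69, so (1,3) = -24.
Row 4: -21 + 36 + 15 + (-3) + ? = 45, so (4,3) = 18.

12 -6 -24 33 30 / 21 3 0 -18 39 / 45 27 9 -9 -27 / -21 36 18 15 -3 / -12 -15 42 24 6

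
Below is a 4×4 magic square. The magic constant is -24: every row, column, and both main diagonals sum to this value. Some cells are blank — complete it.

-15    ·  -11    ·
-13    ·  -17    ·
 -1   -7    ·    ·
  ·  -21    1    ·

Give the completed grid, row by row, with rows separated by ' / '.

From column 1, -24 − (-15 + (-13) + (-1)) gives (4,1) = 5.
From column 3, -24 − (-11 + (-17) + 1) gives (3,3) = 3.
Anti-diagonal needs -24; the known cells sum to -19, so (1,4) = -5.
Row 1: -15 + (-11) + (-5) + ? = -24, so (1,2) = 7.
Row 3 needs -24; the known cells sum to -5, so (3,4) = -19.
Row 4: 5 + (-21) + 1 + ? = -24, so (4,4) = -9.
Column 2 must total -24; the given cells sum to -21, so (2,2) = -3.
Column 4 needs -24; the known cells sum to -33, so (2,4) = 9.

-15 7 -11 -5 / -13 -3 -17 9 / -1 -7 3 -19 / 5 -21 1 -9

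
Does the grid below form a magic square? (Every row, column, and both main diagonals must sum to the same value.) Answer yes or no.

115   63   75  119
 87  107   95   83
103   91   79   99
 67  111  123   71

Yes

Row 1: 115 + 63 + 75 + 119 = 372.
Row 2: 87 + 107 + 95 + 83 = 372.
Row 3: 103 + 91 + 79 + 99 = 372.
Row 4: 67 + 111 + 123 + 71 = 372.
Column 1: 115 + 87 + 103 + 67 = 372.
Column 2: 63 + 107 + 91 + 111 = 372.
Column 3: 75 + 95 + 79 + 123 = 372.
Column 4: 119 + 83 + 99 + 71 = 372.
Main diagonal: 115 + 107 + 79 + 71 = 372.
Anti-diagonal: 119 + 95 + 91 + 67 = 372.
All lines sum to 372.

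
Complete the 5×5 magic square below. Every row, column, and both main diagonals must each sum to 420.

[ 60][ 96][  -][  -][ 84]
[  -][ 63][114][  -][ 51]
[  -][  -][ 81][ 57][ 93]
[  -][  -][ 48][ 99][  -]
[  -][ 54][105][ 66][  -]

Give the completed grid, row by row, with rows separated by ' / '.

60 96 72 108 84 / 102 63 114 90 51 / 69 120 81 57 93 / 111 87 48 99 75 / 78 54 105 66 117

From column 3, 420 − (114 + 81 + 48 + 105) gives (1,3) = 72.
From main diagonal, 420 − (60 + 63 + 81 + 99) gives (5,5) = 117.
Row 1 must total 420; the given cells sum to 312, so (1,4) = 108.
Using row 5: 54 + 105 + 66 + 117 + ? → (5,1) = 420 − 342 = 78.
The remaining cell in column 4 is (2,4) = 420 − 330 = 90.
Column 5 must total 420; the given cells sum to 345, so (4,5) = 75.
Anti-diagonal needs 420; the known cells sum to 333, so (4,2) = 87.
From row 2, 420 − (63 + 114 + 90 + 51) gives (2,1) = 102.
From row 4, 420 − (87 + 48 + 99 + 75) gives (4,1) = 111.
Column 1: 60 + 102 + 111 + 78 + ? = 420, so (3,1) = 69.
Column 2 needs 420; the known cells sum to 300, so (3,2) = 120.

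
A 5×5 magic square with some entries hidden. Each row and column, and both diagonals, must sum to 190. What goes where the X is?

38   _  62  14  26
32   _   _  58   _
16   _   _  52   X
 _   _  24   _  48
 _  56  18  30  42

The remaining cell in row 1 is (1,2) = 190 − 140 = 50.
Row 5: 56 + 18 + 30 + 42 + ? = 190, so (5,1) = 44.
The remaining cell in column 1 is (4,1) = 190 − 130 = 60.
Using column 4: 14 + 58 + 52 + 30 + ? → (4,4) = 190 − 154 = 36.
From row 4, 190 − (60 + 24 + 36 + 48) gives (4,2) = 22.
From anti-diagonal, 190 − (26 + 58 + 22 + 44) gives (3,3) = 40.
Using column 3: 62 + 40 + 24 + 18 + ? → (2,3) = 190 − 144 = 46.
From main diagonal, 190 − (38 + 40 + 36 + 42) gives (2,2) = 34.
From row 2, 190 − (32 + 34 + 46 + 58) gives (2,5) = 20.
Column 2 needs 190; the known cells sum to 162, so (3,2) = 28.
Using column 5: 26 + 20 + 48 + 42 + ? → (3,5) = 190 − 136 = 54.

54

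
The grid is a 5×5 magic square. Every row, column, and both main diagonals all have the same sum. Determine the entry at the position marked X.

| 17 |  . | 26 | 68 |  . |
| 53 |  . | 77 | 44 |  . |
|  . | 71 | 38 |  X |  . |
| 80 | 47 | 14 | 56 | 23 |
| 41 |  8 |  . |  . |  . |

Row 4 is complete and sums to 220; that is the magic constant.
Using column 1: 17 + 53 + 80 + 41 + ? → (3,1) = 220 − 191 = 29.
Column 3: 26 + 77 + 38 + 14 + ? = 220, so (5,3) = 65.
Anti-diagonal: 44 + 38 + 47 + 41 + ? = 220, so (1,5) = 50.
Row 1 must total 220; the given cells sum to 161, so (1,2) = 59.
Using column 2: 59 + 71 + 47 + 8 + ? → (2,2) = 220 − 185 = 35.
From main diagonal, 220 − (17 + 35 + 38 + 56) gives (5,5) = 74.
From row 2, 220 − (53 + 35 + 77 + 44) gives (2,5) = 11.
The remaining cell in row 5 is (5,4) = 220 − 188 = 32.
Column 4 must total 220; the given cells sum to 200, so (3,4) = 20.

20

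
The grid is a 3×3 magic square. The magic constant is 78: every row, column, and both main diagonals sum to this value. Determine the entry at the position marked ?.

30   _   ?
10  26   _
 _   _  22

14

Row 2 needs 78; the known cells sum to 36, so (2,3) = 42.
Column 1 needs 78; the known cells sum to 40, so (3,1) = 38.
Column 3 needs 78; the known cells sum to 64, so (1,3) = 14.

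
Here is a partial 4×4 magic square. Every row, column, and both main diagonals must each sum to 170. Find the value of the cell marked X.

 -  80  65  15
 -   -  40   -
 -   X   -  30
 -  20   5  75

The remaining cell in row 1 is (1,1) = 170 − 160 = 10.
Using row 4: 20 + 5 + 75 + ? → (4,1) = 170 − 100 = 70.
The remaining cell in column 3 is (3,3) = 170 − 110 = 60.
From column 4, 170 − (15 + 30 + 75) gives (2,4) = 50.
From main diagonal, 170 − (10 + 60 + 75) gives (2,2) = 25.
Anti-diagonal needs 170; the known cells sum to 125, so (3,2) = 45.

45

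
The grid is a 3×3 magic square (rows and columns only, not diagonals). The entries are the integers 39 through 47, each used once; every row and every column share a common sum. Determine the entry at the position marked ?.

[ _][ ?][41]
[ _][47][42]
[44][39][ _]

43

The entries are 39 through 47, which sum to 387, so each line sums to 387/3 = 129.
Row 2 must total 129; the given cells sum to 89, so (2,1) = 40.
Row 3 must total 129; the given cells sum to 83, so (3,3) = 46.
Column 1 must total 129; the given cells sum to 84, so (1,1) = 45.
Column 2 must total 129; the given cells sum to 86, so (1,2) = 43.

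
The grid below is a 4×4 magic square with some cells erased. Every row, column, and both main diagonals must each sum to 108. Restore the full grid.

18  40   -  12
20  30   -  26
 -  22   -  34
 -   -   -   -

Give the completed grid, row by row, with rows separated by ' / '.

18 40 38 12 / 20 30 32 26 / 28 22 24 34 / 42 16 14 36

Row 1 needs 108; the known cells sum to 70, so (1,3) = 38.
Row 2 needs 108; the known cells sum to 76, so (2,3) = 32.
Column 2: 40 + 30 + 22 + ? = 108, so (4,2) = 16.
From column 4, 108 − (12 + 26 + 34) gives (4,4) = 36.
The remaining cell in main diagonal is (3,3) = 108 − 84 = 24.
Using anti-diagonal: 12 + 32 + 22 + ? → (4,1) = 108 − 66 = 42.
From row 3, 108 − (22 + 24 + 34) gives (3,1) = 28.
Row 4 must total 108; the given cells sum to 94, so (4,3) = 14.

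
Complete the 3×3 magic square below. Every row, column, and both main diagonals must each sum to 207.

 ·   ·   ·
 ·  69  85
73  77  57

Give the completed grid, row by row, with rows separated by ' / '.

The remaining cell in row 2 is (2,1) = 207 − 154 = 53.
From column 1, 207 − (53 + 73) gives (1,1) = 81.
From column 2, 207 − (69 + 77) gives (1,2) = 61.
The remaining cell in column 3 is (1,3) = 207 − 142 = 65.

81 61 65 / 53 69 85 / 73 77 57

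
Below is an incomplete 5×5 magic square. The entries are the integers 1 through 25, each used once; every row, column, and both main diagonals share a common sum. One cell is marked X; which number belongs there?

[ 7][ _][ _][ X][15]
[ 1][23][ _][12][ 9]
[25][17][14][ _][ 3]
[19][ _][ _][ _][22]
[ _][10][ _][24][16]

The entries are 1 through 25, which sum to 325, so each line sums to 325/5 = 65.
Row 2 needs 65; the known cells sum to 45, so (2,3) = 20.
Row 3 must total 65; the given cells sum to 59, so (3,4) = 6.
From column 1, 65 − (7 + 1 + 25 + 19) gives (5,1) = 13.
Main diagonal needs 65; the known cells sum to 60, so (4,4) = 5.
Using anti-diagonal: 15 + 12 + 14 + 13 + ? → (4,2) = 65 − 54 = 11.
Row 4 must total 65; the given cells sum to 57, so (4,3) = 8.
Row 5 must total 65; the given cells sum to 63, so (5,3) = 2.
From column 2, 65 − (23 + 17 + 11 + 10) gives (1,2) = 4.
From column 3, 65 − (20 + 14 + 8 + 2) gives (1,3) = 21.
From column 4, 65 − (12 + 6 + 5 + 24) gives (1,4) = 18.

18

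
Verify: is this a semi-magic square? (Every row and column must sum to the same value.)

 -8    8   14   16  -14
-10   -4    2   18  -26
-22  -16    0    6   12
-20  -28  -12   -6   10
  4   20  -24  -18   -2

No — row 1 sums to 16 but column 3 sums to -20.

Row 1: -8 + 8 + 14 + 16 + (-14) = 16.
Row 2: -10 + (-4) + 2 + 18 + (-26) = -20.
Row 3: -22 + (-16) + 0 + 6 + 12 = -20.
Row 4: -20 + (-28) + (-12) + (-6) + 10 = -56.
Row 5: 4 + 20 + (-24) + (-18) + (-2) = -20.
Column 1: -8 + (-10) + (-22) + (-20) + 4 = -56.
Column 2: 8 + (-4) + (-16) + (-28) + 20 = -20.
Column 3: 14 + 2 + 0 + (-12) + (-24) = -20.
Column 4: 16 + 18 + 6 + (-6) + (-18) = 16.
Column 5: -14 + (-26) + 12 + 10 + (-2) = -20.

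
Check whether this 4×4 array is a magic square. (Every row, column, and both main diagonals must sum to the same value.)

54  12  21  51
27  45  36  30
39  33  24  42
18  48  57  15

Row 1: 54 + 12 + 21 + 51 = 138.
Row 2: 27 + 45 + 36 + 30 = 138.
Row 3: 39 + 33 + 24 + 42 = 138.
Row 4: 18 + 48 + 57 + 15 = 138.
Column 1: 54 + 27 + 39 + 18 = 138.
Column 2: 12 + 45 + 33 + 48 = 138.
Column 3: 21 + 36 + 24 + 57 = 138.
Column 4: 51 + 30 + 42 + 15 = 138.
Main diagonal: 54 + 45 + 24 + 15 = 138.
Anti-diagonal: 51 + 36 + 33 + 18 = 138.
All lines sum to 138.

Yes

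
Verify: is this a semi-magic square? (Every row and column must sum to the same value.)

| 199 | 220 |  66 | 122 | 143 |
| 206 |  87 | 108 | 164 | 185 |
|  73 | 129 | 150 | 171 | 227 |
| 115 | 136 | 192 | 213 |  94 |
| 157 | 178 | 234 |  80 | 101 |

Row 1: 199 + 220 + 66 + 122 + 143 = 750.
Row 2: 206 + 87 + 108 + 164 + 185 = 750.
Row 3: 73 + 129 + 150 + 171 + 227 = 750.
Row 4: 115 + 136 + 192 + 213 + 94 = 750.
Row 5: 157 + 178 + 234 + 80 + 101 = 750.
Column 1: 199 + 206 + 73 + 115 + 157 = 750.
Column 2: 220 + 87 + 129 + 136 + 178 = 750.
Column 3: 66 + 108 + 150 + 192 + 234 = 750.
Column 4: 122 + 164 + 171 + 213 + 80 = 750.
Column 5: 143 + 185 + 227 + 94 + 101 = 750.
All lines sum to 750.

Yes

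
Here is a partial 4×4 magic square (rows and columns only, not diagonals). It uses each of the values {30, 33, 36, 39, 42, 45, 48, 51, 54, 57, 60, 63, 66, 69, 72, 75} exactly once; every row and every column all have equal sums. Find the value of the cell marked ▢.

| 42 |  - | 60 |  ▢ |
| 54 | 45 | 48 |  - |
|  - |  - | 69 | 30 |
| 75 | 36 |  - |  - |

The 16 entries sum to 840, so each line sums to 840/4 = 210.
Using row 2: 54 + 45 + 48 + ? → (2,4) = 210 − 147 = 63.
Column 1 needs 210; the known cells sum to 171, so (3,1) = 39.
Column 3: 60 + 48 + 69 + ? = 210, so (4,3) = 33.
Using row 3: 39 + 69 + 30 + ? → (3,2) = 210 − 138 = 72.
Row 4: 75 + 36 + 33 + ? = 210, so (4,4) = 66.
Column 2: 45 + 72 + 36 + ? = 210, so (1,2) = 57.
Column 4 must total 210; the given cells sum to 159, so (1,4) = 51.

51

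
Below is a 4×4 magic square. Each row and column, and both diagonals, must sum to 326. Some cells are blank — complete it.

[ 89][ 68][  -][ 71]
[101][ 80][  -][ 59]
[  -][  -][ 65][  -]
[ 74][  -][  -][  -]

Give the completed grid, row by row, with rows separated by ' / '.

Row 1 must total 326; the given cells sum to 228, so (1,3) = 98.
Using row 2: 101 + 80 + 59 + ? → (2,3) = 326 − 240 = 86.
The remaining cell in column 1 is (3,1) = 326 − 264 = 62.
Column 3 needs 326; the known cells sum to 249, so (4,3) = 77.
Main diagonal needs 326; the known cells sum to 234, so (4,4) = 92.
Anti-diagonal needs 326; the known cells sum to 231, so (3,2) = 95.
Row 3 must total 326; the given cells sum to 222, so (3,4) = 104.
Row 4 needs 326; the known cells sum to 243, so (4,2) = 83.

89 68 98 71 / 101 80 86 59 / 62 95 65 104 / 74 83 77 92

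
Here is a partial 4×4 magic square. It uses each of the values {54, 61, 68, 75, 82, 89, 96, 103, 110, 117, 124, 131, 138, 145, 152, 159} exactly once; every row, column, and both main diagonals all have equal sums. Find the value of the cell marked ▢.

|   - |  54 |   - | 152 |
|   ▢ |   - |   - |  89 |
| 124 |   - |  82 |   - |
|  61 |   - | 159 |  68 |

The 16 entries sum to 1704, so each line sums to 1704/4 = 426.
From row 4, 426 − (61 + 159 + 68) gives (4,2) = 138.
Column 4 must total 426; the given cells sum to 309, so (3,4) = 117.
From row 3, 426 − (124 + 82 + 117) gives (3,2) = 103.
The remaining cell in column 2 is (2,2) = 426 − 295 = 131.
Using main diagonal: 131 + 82 + 68 + ? → (1,1) = 426 − 281 = 145.
Using anti-diagonal: 152 + 103 + 61 + ? → (2,3) = 426 − 316 = 110.
From row 1, 426 − (145 + 54 + 152) gives (1,3) = 75.
Using row 2: 131 + 110 + 89 + ? → (2,1) = 426 − 330 = 96.

96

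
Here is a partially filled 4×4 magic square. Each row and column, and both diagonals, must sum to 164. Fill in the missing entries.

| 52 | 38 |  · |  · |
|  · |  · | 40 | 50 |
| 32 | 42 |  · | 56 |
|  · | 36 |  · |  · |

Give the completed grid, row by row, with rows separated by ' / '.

The remaining cell in row 3 is (3,3) = 164 − 130 = 34.
The remaining cell in column 2 is (2,2) = 164 − 116 = 48.
Main diagonal must total 164; the given cells sum to 134, so (4,4) = 30.
From row 2, 164 − (48 + 40 + 50) gives (2,1) = 26.
The remaining cell in column 1 is (4,1) = 164 − 110 = 54.
From column 4, 164 − (50 + 56 + 30) gives (1,4) = 28.
The remaining cell in row 1 is (1,3) = 164 − 118 = 46.
Row 4 needs 164; the known cells sum to 120, so (4,3) = 44.

52 38 46 28 / 26 48 40 50 / 32 42 34 56 / 54 36 44 30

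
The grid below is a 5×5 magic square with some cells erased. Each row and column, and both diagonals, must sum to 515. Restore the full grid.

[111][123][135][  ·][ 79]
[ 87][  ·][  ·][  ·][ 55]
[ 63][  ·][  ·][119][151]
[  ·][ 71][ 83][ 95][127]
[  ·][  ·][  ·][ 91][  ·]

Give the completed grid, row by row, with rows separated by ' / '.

111 123 135 67 79 / 87 99 131 143 55 / 63 75 107 119 151 / 139 71 83 95 127 / 115 147 59 91 103

Row 1: 111 + 123 + 135 + 79 + ? = 515, so (1,4) = 67.
Row 4: 71 + 83 + 95 + 127 + ? = 515, so (4,1) = 139.
From column 1, 515 − (111 + 87 + 63 + 139) gives (5,1) = 115.
Using column 4: 67 + 119 + 95 + 91 + ? → (2,4) = 515 − 372 = 143.
Using column 5: 79 + 55 + 151 + 127 + ? → (5,5) = 515 − 412 = 103.
Anti-diagonal needs 515; the known cells sum to 408, so (3,3) = 107.
The remaining cell in row 3 is (3,2) = 515 − 440 = 75.
Main diagonal: 111 + 107 + 95 + 103 + ? = 515, so (2,2) = 99.
From row 2, 515 − (87 + 99 + 143 + 55) gives (2,3) = 131.
The remaining cell in column 2 is (5,2) = 515 − 368 = 147.
From column 3, 515 − (135 + 131 + 107 + 83) gives (5,3) = 59.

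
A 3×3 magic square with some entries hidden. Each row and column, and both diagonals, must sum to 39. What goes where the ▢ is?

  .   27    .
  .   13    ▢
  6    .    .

The remaining cell in column 2 is (3,2) = 39 − 40 = -1.
The remaining cell in anti-diagonal is (1,3) = 39 − 19 = 20.
From row 1, 39 − (27 + 20) gives (1,1) = -8.
Row 3 needs 39; the known cells sum to 5, so (3,3) = 34.
Column 1 must total 39; the given cells sum to -2, so (2,1) = 41.
Column 3: 20 + 34 + ? = 39, so (2,3) = -15.

-15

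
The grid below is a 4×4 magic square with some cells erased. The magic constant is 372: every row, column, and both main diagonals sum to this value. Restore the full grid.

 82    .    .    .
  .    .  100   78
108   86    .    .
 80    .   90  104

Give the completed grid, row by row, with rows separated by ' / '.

82 96 88 106 / 102 92 100 78 / 108 86 94 84 / 80 98 90 104

From row 4, 372 − (80 + 90 + 104) gives (4,2) = 98.
Using column 1: 82 + 108 + 80 + ? → (2,1) = 372 − 270 = 102.
Anti-diagonal must total 372; the given cells sum to 266, so (1,4) = 106.
Row 2: 102 + 100 + 78 + ? = 372, so (2,2) = 92.
Column 2: 92 + 86 + 98 + ? = 372, so (1,2) = 96.
Column 4 must total 372; the given cells sum to 288, so (3,4) = 84.
Main diagonal needs 372; the known cells sum to 278, so (3,3) = 94.
Row 1 must total 372; the given cells sum to 284, so (1,3) = 88.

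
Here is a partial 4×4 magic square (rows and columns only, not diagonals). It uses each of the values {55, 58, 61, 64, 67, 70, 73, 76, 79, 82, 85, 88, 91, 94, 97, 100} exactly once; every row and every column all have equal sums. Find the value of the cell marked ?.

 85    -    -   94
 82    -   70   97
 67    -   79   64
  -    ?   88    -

The 16 entries sum to 1240, so each line sums to 1240/4 = 310.
Row 2: 82 + 70 + 97 + ? = 310, so (2,2) = 61.
Row 3 needs 310; the known cells sum to 210, so (3,2) = 100.
Column 1: 85 + 82 + 67 + ? = 310, so (4,1) = 76.
Column 3 needs 310; the known cells sum to 237, so (1,3) = 73.
The remaining cell in column 4 is (4,4) = 310 − 255 = 55.
From row 1, 310 − (85 + 73 + 94) gives (1,2) = 58.
Using row 4: 76 + 88 + 55 + ? → (4,2) = 310 − 219 = 91.

91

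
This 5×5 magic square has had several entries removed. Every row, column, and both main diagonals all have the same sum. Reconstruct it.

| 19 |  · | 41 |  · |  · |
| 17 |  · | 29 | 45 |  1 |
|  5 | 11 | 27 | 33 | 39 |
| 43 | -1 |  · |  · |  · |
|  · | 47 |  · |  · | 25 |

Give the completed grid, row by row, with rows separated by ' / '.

19 35 41 7 13 / 17 23 29 45 1 / 5 11 27 33 39 / 43 -1 15 21 37 / 31 47 3 9 25

Row 3 is already complete: 5 + 11 + 27 + 33 + 39 = 115, so that is the magic constant.
Row 2: 17 + 29 + 45 + 1 + ? = 115, so (2,2) = 23.
Column 1: 19 + 17 + 5 + 43 + ? = 115, so (5,1) = 31.
Using column 2: 23 + 11 + (-1) + 47 + ? → (1,2) = 115 − 80 = 35.
Main diagonal: 19 + 23 + 27 + 25 + ? = 115, so (4,4) = 21.
The remaining cell in anti-diagonal is (1,5) = 115 − 102 = 13.
From row 1, 115 − (19 + 35 + 41 + 13) gives (1,4) = 7.
The remaining cell in column 4 is (5,4) = 115 − 106 = 9.
From column 5, 115 − (13 + 1 + 39 + 25) gives (4,5) = 37.
The remaining cell in row 4 is (4,3) = 115 − 100 = 15.
The remaining cell in row 5 is (5,3) = 115 − 112 = 3.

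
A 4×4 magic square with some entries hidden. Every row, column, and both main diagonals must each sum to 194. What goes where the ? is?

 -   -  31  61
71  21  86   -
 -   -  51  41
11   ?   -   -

From row 2, 194 − (71 + 21 + 86) gives (2,4) = 16.
Column 3: 31 + 86 + 51 + ? = 194, so (4,3) = 26.
Column 4 must total 194; the given cells sum to 118, so (4,4) = 76.
Main diagonal: 21 + 51 + 76 + ? = 194, so (1,1) = 46.
Using anti-diagonal: 61 + 86 + 11 + ? → (3,2) = 194 − 158 = 36.
Using row 1: 46 + 31 + 61 + ? → (1,2) = 194 − 138 = 56.
The remaining cell in row 3 is (3,1) = 194 − 128 = 66.
Row 4 must total 194; the given cells sum to 113, so (4,2) = 81.

81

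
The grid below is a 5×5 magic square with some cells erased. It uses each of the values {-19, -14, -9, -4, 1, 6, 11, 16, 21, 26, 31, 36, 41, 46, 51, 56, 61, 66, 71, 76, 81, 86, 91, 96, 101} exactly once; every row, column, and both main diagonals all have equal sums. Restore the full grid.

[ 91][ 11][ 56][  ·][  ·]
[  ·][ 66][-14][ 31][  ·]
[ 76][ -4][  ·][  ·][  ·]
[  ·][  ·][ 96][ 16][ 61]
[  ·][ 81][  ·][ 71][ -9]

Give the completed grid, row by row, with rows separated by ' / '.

The 25 entries sum to 1025, so each line sums to 1025/5 = 205.
Column 2 must total 205; the given cells sum to 154, so (4,2) = 51.
Using main diagonal: 91 + 66 + 16 + (-9) + ? → (3,3) = 205 − 164 = 41.
From row 4, 205 − (51 + 96 + 16 + 61) gives (4,1) = -19.
Column 3 must total 205; the given cells sum to 179, so (5,3) = 26.
The remaining cell in row 5 is (5,1) = 205 − 169 = 36.
From column 1, 205 − (91 + 76 + (-19) + 36) gives (2,1) = 21.
Anti-diagonal must total 205; the given cells sum to 159, so (1,5) = 46.
Row 1 must total 205; the given cells sum to 204, so (1,4) = 1.
Row 2: 21 + 66 + (-14) + 31 + ? = 205, so (2,5) = 101.
Column 4 needs 205; the known cells sum to 119, so (3,4) = 86.
The remaining cell in column 5 is (3,5) = 205 − 199 = 6.

91 11 56 1 46 / 21 66 -14 31 101 / 76 -4 41 86 6 / -19 51 96 16 61 / 36 81 26 71 -9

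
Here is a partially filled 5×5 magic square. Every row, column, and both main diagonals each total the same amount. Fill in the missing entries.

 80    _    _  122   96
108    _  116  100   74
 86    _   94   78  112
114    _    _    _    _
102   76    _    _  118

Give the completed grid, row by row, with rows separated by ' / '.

Column 1 is already complete: 80 + 108 + 86 + 114 + 102 = 490, so that is the magic constant.
Row 2 must total 490; the given cells sum to 398, so (2,2) = 92.
From row 3, 490 − (86 + 94 + 78 + 112) gives (3,2) = 120.
Column 5: 96 + 74 + 112 + 118 + ? = 490, so (4,5) = 90.
Main diagonal: 80 + 92 + 94 + 118 + ? = 490, so (4,4) = 106.
Anti-diagonal must total 490; the given cells sum to 392, so (4,2) = 98.
Row 4: 114 + 98 + 106 + 90 + ? = 490, so (4,3) = 82.
Column 2 must total 490; the given cells sum to 386, so (1,2) = 104.
From column 4, 490 − (122 + 100 + 78 + 106) gives (5,4) = 84.
Using row 1: 80 + 104 + 122 + 96 + ? → (1,3) = 490 − 402 = 88.
From row 5, 490 − (102 + 76 + 84 + 118) gives (5,3) = 110.

80 104 88 122 96 / 108 92 116 100 74 / 86 120 94 78 112 / 114 98 82 106 90 / 102 76 110 84 118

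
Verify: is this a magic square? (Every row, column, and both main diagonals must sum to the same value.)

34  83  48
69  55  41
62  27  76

Yes

Row 1: 34 + 83 + 48 = 165.
Row 2: 69 + 55 + 41 = 165.
Row 3: 62 + 27 + 76 = 165.
Column 1: 34 + 69 + 62 = 165.
Column 2: 83 + 55 + 27 = 165.
Column 3: 48 + 41 + 76 = 165.
Main diagonal: 34 + 55 + 76 = 165.
Anti-diagonal: 48 + 55 + 62 = 165.
All lines sum to 165.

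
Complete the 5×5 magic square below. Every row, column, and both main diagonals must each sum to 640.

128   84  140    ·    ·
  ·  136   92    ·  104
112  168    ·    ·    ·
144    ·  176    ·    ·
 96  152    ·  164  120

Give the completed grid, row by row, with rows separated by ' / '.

128 84 140 116 172 / 160 136 92 148 104 / 112 168 124 80 156 / 144 100 176 132 88 / 96 152 108 164 120

Using row 5: 96 + 152 + 164 + 120 + ? → (5,3) = 640 − 532 = 108.
Column 1: 128 + 112 + 144 + 96 + ? = 640, so (2,1) = 160.
From column 2, 640 − (84 + 136 + 168 + 152) gives (4,2) = 100.
Using column 3: 140 + 92 + 176 + 108 + ? → (3,3) = 640 − 516 = 124.
Main diagonal: 128 + 136 + 124 + 120 + ? = 640, so (4,4) = 132.
Row 2: 160 + 136 + 92 + 104 + ? = 640, so (2,4) = 148.
Row 4 needs 640; the known cells sum to 552, so (4,5) = 88.
Anti-diagonal needs 640; the known cells sum to 468, so (1,5) = 172.
Row 1 must total 640; the given cells sum to 524, so (1,4) = 116.
Using column 4: 116 + 148 + 132 + 164 + ? → (3,4) = 640 − 560 = 80.
Column 5: 172 + 104 + 88 + 120 + ? = 640, so (3,5) = 156.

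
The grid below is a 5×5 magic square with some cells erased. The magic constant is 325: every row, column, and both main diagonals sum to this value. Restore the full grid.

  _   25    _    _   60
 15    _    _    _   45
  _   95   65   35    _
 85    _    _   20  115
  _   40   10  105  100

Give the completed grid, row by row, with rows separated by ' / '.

30 25 120 90 60 / 15 110 80 75 45 / 125 95 65 35 5 / 85 55 50 20 115 / 70 40 10 105 100

Row 5 needs 325; the known cells sum to 255, so (5,1) = 70.
Column 5: 60 + 45 + 115 + 100 + ? = 325, so (3,5) = 5.
Row 3: 95 + 65 + 35 + 5 + ? = 325, so (3,1) = 125.
Column 1 needs 325; the known cells sum to 295, so (1,1) = 30.
The remaining cell in main diagonal is (2,2) = 325 − 215 = 110.
Column 2: 25 + 110 + 95 + 40 + ? = 325, so (4,2) = 55.
Using anti-diagonal: 60 + 65 + 55 + 70 + ? → (2,4) = 325 − 250 = 75.
Using row 2: 15 + 110 + 75 + 45 + ? → (2,3) = 325 − 245 = 80.
The remaining cell in row 4 is (4,3) = 325 − 275 = 50.
Using column 3: 80 + 65 + 50 + 10 + ? → (1,3) = 325 − 205 = 120.
Column 4 must total 325; the given cells sum to 235, so (1,4) = 90.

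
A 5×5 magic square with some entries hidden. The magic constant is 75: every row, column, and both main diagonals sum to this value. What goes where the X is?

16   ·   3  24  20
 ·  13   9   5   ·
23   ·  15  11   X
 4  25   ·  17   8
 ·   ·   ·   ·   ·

7

The remaining cell in row 1 is (1,2) = 75 − 63 = 12.
From row 4, 75 − (4 + 25 + 17 + 8) gives (4,3) = 21.
Column 3 must total 75; the given cells sum to 48, so (5,3) = 27.
The remaining cell in column 4 is (5,4) = 75 − 57 = 18.
From main diagonal, 75 − (16 + 13 + 15 + 17) gives (5,5) = 14.
Using anti-diagonal: 20 + 5 + 15 + 25 + ? → (5,1) = 75 − 65 = 10.
From row 5, 75 − (10 + 27 + 18 + 14) gives (5,2) = 6.
Column 1 must total 75; the given cells sum to 53, so (2,1) = 22.
Column 2 must total 75; the given cells sum to 56, so (3,2) = 19.
Row 2 needs 75; the known cells sum to 49, so (2,5) = 26.
From row 3, 75 − (23 + 19 + 15 + 11) gives (3,5) = 7.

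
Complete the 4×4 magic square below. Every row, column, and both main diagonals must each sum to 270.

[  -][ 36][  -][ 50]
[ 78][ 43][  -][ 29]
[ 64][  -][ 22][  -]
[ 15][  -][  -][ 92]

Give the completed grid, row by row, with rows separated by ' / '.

113 36 71 50 / 78 43 120 29 / 64 85 22 99 / 15 106 57 92

Row 2: 78 + 43 + 29 + ? = 270, so (2,3) = 120.
Using column 1: 78 + 64 + 15 + ? → (1,1) = 270 − 157 = 113.
Column 4 needs 270; the known cells sum to 171, so (3,4) = 99.
The remaining cell in anti-diagonal is (3,2) = 270 − 185 = 85.
Row 1 must total 270; the given cells sum to 199, so (1,3) = 71.
The remaining cell in column 2 is (4,2) = 270 − 164 = 106.
Column 3 needs 270; the known cells sum to 213, so (4,3) = 57.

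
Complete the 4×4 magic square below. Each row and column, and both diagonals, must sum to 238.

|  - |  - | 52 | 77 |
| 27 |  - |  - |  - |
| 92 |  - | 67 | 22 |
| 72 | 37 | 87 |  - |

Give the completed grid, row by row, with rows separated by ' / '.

47 62 52 77 / 27 82 32 97 / 92 57 67 22 / 72 37 87 42

From row 3, 238 − (92 + 67 + 22) gives (3,2) = 57.
Row 4 needs 238; the known cells sum to 196, so (4,4) = 42.
Using column 1: 27 + 92 + 72 + ? → (1,1) = 238 − 191 = 47.
Column 3 must total 238; the given cells sum to 206, so (2,3) = 32.
Column 4: 77 + 22 + 42 + ? = 238, so (2,4) = 97.
From main diagonal, 238 − (47 + 67 + 42) gives (2,2) = 82.
From row 1, 238 − (47 + 52 + 77) gives (1,2) = 62.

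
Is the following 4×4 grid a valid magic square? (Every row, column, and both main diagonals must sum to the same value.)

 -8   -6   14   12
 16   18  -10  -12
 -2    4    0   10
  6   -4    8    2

Row 1: -8 + (-6) + 14 + 12 = 12.
Row 2: 16 + 18 + (-10) + (-12) = 12.
Row 3: -2 + 4 + 0 + 10 = 12.
Row 4: 6 + (-4) + 8 + 2 = 12.
Column 1: -8 + 16 + (-2) + 6 = 12.
Column 2: -6 + 18 + 4 + (-4) = 12.
Column 3: 14 + (-10) + 0 + 8 = 12.
Column 4: 12 + (-12) + 10 + 2 = 12.
Main diagonal: -8 + 18 + 0 + 2 = 12.
Anti-diagonal: 12 + (-10) + 4 + 6 = 12.
All lines sum to 12.

Yes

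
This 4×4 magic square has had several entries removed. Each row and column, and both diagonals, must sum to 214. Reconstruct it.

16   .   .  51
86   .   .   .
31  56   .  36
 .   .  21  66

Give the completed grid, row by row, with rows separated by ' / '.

Row 3 must total 214; the given cells sum to 123, so (3,3) = 91.
Column 1 needs 214; the known cells sum to 133, so (4,1) = 81.
The remaining cell in column 4 is (2,4) = 214 − 153 = 61.
Main diagonal must total 214; the given cells sum to 173, so (2,2) = 41.
Anti-diagonal needs 214; the known cells sum to 188, so (2,3) = 26.
Row 4: 81 + 21 + 66 + ? = 214, so (4,2) = 46.
Column 2: 41 + 56 + 46 + ? = 214, so (1,2) = 71.
Column 3: 26 + 91 + 21 + ? = 214, so (1,3) = 76.

16 71 76 51 / 86 41 26 61 / 31 56 91 36 / 81 46 21 66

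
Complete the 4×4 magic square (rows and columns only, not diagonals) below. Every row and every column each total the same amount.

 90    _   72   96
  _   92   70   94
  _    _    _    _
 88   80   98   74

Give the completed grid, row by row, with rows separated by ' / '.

Row 4 is already complete: 88 + 80 + 98 + 74 = 340, so that is the magic constant.
From row 1, 340 − (90 + 72 + 96) gives (1,2) = 82.
Row 2 must total 340; the given cells sum to 256, so (2,1) = 84.
Column 1 must total 340; the given cells sum to 262, so (3,1) = 78.
Column 2 needs 340; the known cells sum to 254, so (3,2) = 86.
The remaining cell in column 3 is (3,3) = 340 − 240 = 100.
Column 4 must total 340; the given cells sum to 264, so (3,4) = 76.

90 82 72 96 / 84 92 70 94 / 78 86 100 76 / 88 80 98 74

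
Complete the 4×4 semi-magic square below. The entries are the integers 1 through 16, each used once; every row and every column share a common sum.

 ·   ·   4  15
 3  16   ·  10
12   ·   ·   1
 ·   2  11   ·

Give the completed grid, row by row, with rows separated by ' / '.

6 9 4 15 / 3 16 5 10 / 12 7 14 1 / 13 2 11 8

The entries are 1 through 16, which sum to 136, so each line sums to 136/4 = 34.
Row 2 must total 34; the given cells sum to 29, so (2,3) = 5.
Column 3: 4 + 5 + 11 + ? = 34, so (3,3) = 14.
Using column 4: 15 + 10 + 1 + ? → (4,4) = 34 − 26 = 8.
Row 3: 12 + 14 + 1 + ? = 34, so (3,2) = 7.
Row 4: 2 + 11 + 8 + ? = 34, so (4,1) = 13.
Column 1: 3 + 12 + 13 + ? = 34, so (1,1) = 6.
Column 2 needs 34; the known cells sum to 25, so (1,2) = 9.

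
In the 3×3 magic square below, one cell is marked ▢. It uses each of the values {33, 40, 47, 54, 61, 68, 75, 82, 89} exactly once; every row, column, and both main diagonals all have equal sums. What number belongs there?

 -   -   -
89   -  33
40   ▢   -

The 9 entries sum to 549, so each line sums to 549/3 = 183.
The remaining cell in row 2 is (2,2) = 183 − 122 = 61.
Column 1 needs 183; the known cells sum to 129, so (1,1) = 54.
Main diagonal: 54 + 61 + ? = 183, so (3,3) = 68.
Anti-diagonal must total 183; the given cells sum to 101, so (1,3) = 82.
From row 1, 183 − (54 + 82) gives (1,2) = 47.
Row 3 must total 183; the given cells sum to 108, so (3,2) = 75.

75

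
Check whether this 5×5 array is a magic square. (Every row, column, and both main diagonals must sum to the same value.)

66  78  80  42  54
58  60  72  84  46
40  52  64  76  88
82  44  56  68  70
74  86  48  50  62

Row 1: 66 + 78 + 80 + 42 + 54 = 320.
Row 2: 58 + 60 + 72 + 84 + 46 = 320.
Row 3: 40 + 52 + 64 + 76 + 88 = 320.
Row 4: 82 + 44 + 56 + 68 + 70 = 320.
Row 5: 74 + 86 + 48 + 50 + 62 = 320.
Column 1: 66 + 58 + 40 + 82 + 74 = 320.
Column 2: 78 + 60 + 52 + 44 + 86 = 320.
Column 3: 80 + 72 + 64 + 56 + 48 = 320.
Column 4: 42 + 84 + 76 + 68 + 50 = 320.
Column 5: 54 + 46 + 88 + 70 + 62 = 320.
Main diagonal: 66 + 60 + 64 + 68 + 62 = 320.
Anti-diagonal: 54 + 84 + 64 + 44 + 74 = 320.
All lines sum to 320.

Yes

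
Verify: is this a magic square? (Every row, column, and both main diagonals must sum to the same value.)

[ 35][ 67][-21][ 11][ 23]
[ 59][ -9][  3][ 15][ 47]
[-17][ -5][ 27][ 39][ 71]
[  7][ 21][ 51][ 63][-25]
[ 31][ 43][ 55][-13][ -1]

No — row 5 sums to 115 but anti-diagonal sums to 117.

Row 1: 35 + 67 + (-21) + 11 + 23 = 115.
Row 2: 59 + (-9) + 3 + 15 + 47 = 115.
Row 3: -17 + (-5) + 27 + 39 + 71 = 115.
Row 4: 7 + 21 + 51 + 63 + (-25) = 117.
Row 5: 31 + 43 + 55 + (-13) + (-1) = 115.
Column 1: 35 + 59 + (-17) + 7 + 31 = 115.
Column 2: 67 + (-9) + (-5) + 21 + 43 = 117.
Column 3: -21 + 3 + 27 + 51 + 55 = 115.
Column 4: 11 + 15 + 39 + 63 + (-13) = 115.
Column 5: 23 + 47 + 71 + (-25) + (-1) = 115.
Main diagonal: 35 + (-9) + 27 + 63 + (-1) = 115.
Anti-diagonal: 23 + 15 + 27 + 21 + 31 = 117.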